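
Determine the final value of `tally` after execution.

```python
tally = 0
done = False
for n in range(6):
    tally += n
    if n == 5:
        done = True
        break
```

Let's trace through this code step by step.

Initialize: tally = 0
Initialize: done = False
Entering loop: for n in range(6):

After execution: tally = 15
15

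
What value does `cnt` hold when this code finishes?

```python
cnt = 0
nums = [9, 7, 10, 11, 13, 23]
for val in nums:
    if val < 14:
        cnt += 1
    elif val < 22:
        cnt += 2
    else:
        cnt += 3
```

Let's trace through this code step by step.

Initialize: cnt = 0
Initialize: nums = [9, 7, 10, 11, 13, 23]
Entering loop: for val in nums:

After execution: cnt = 8
8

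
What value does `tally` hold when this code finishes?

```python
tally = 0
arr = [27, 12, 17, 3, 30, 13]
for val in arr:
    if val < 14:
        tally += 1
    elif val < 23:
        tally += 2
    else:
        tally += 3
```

Let's trace through this code step by step.

Initialize: tally = 0
Initialize: arr = [27, 12, 17, 3, 30, 13]
Entering loop: for val in arr:

After execution: tally = 11
11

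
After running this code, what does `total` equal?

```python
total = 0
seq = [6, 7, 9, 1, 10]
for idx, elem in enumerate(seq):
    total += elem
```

Let's trace through this code step by step.

Initialize: total = 0
Initialize: seq = [6, 7, 9, 1, 10]
Entering loop: for idx, elem in enumerate(seq):

After execution: total = 33
33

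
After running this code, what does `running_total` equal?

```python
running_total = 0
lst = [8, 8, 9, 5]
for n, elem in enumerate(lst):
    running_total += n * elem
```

Let's trace through this code step by step.

Initialize: running_total = 0
Initialize: lst = [8, 8, 9, 5]
Entering loop: for n, elem in enumerate(lst):

After execution: running_total = 41
41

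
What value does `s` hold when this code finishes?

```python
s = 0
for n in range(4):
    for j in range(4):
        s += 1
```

Let's trace through this code step by step.

Initialize: s = 0
Entering loop: for n in range(4):

After execution: s = 16
16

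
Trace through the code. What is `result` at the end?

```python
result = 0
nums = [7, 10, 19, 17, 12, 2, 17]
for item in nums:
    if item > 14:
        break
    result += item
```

Let's trace through this code step by step.

Initialize: result = 0
Initialize: nums = [7, 10, 19, 17, 12, 2, 17]
Entering loop: for item in nums:

After execution: result = 17
17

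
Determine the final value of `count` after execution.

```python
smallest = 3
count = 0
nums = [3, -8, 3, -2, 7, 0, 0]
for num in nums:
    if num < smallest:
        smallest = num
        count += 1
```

Let's trace through this code step by step.

Initialize: smallest = 3
Initialize: count = 0
Initialize: nums = [3, -8, 3, -2, 7, 0, 0]
Entering loop: for num in nums:

After execution: count = 1
1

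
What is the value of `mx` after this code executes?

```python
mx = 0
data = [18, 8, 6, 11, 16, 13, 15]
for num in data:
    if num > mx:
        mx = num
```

Let's trace through this code step by step.

Initialize: mx = 0
Initialize: data = [18, 8, 6, 11, 16, 13, 15]
Entering loop: for num in data:

After execution: mx = 18
18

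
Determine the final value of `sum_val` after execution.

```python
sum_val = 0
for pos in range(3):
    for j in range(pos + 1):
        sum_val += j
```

Let's trace through this code step by step.

Initialize: sum_val = 0
Entering loop: for pos in range(3):

After execution: sum_val = 4
4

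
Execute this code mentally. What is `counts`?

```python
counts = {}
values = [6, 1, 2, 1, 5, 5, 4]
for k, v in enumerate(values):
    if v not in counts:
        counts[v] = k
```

Let's trace through this code step by step.

Initialize: counts = {}
Initialize: values = [6, 1, 2, 1, 5, 5, 4]
Entering loop: for k, v in enumerate(values):

After execution: counts = {6: 0, 1: 1, 2: 2, 5: 4, 4: 6}
{6: 0, 1: 1, 2: 2, 5: 4, 4: 6}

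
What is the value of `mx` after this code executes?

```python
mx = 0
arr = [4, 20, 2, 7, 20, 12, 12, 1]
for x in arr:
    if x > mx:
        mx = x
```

Let's trace through this code step by step.

Initialize: mx = 0
Initialize: arr = [4, 20, 2, 7, 20, 12, 12, 1]
Entering loop: for x in arr:

After execution: mx = 20
20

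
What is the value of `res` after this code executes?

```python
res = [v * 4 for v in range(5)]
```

Let's trace through this code step by step.

Initialize: res = [v * 4 for v in range(5)]

After execution: res = [0, 4, 8, 12, 16]
[0, 4, 8, 12, 16]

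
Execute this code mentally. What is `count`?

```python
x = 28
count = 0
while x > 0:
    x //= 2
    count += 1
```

Let's trace through this code step by step.

Initialize: x = 28
Initialize: count = 0
Entering loop: while x > 0:

After execution: count = 5
5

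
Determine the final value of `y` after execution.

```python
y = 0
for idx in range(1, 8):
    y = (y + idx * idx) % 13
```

Let's trace through this code step by step.

Initialize: y = 0
Entering loop: for idx in range(1, 8):

After execution: y = 10
10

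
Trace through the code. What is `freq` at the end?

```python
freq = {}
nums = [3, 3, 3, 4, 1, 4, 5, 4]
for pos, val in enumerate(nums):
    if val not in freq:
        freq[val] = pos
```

Let's trace through this code step by step.

Initialize: freq = {}
Initialize: nums = [3, 3, 3, 4, 1, 4, 5, 4]
Entering loop: for pos, val in enumerate(nums):

After execution: freq = {3: 0, 4: 3, 1: 4, 5: 6}
{3: 0, 4: 3, 1: 4, 5: 6}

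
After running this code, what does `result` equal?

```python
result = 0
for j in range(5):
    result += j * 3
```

Let's trace through this code step by step.

Initialize: result = 0
Entering loop: for j in range(5):

After execution: result = 30
30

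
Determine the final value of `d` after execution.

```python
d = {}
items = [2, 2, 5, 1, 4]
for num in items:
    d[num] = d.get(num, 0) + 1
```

Let's trace through this code step by step.

Initialize: d = {}
Initialize: items = [2, 2, 5, 1, 4]
Entering loop: for num in items:

After execution: d = {2: 2, 5: 1, 1: 1, 4: 1}
{2: 2, 5: 1, 1: 1, 4: 1}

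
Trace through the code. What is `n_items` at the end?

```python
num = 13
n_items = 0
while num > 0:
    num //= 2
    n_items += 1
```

Let's trace through this code step by step.

Initialize: num = 13
Initialize: n_items = 0
Entering loop: while num > 0:

After execution: n_items = 4
4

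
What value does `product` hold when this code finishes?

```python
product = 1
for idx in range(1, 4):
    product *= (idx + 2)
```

Let's trace through this code step by step.

Initialize: product = 1
Entering loop: for idx in range(1, 4):

After execution: product = 60
60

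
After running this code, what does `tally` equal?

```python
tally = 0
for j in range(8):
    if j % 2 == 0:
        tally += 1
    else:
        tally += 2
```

Let's trace through this code step by step.

Initialize: tally = 0
Entering loop: for j in range(8):

After execution: tally = 12
12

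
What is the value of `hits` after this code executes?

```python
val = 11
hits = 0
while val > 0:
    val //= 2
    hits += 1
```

Let's trace through this code step by step.

Initialize: val = 11
Initialize: hits = 0
Entering loop: while val > 0:

After execution: hits = 4
4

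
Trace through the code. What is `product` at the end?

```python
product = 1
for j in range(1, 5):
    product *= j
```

Let's trace through this code step by step.

Initialize: product = 1
Entering loop: for j in range(1, 5):

After execution: product = 24
24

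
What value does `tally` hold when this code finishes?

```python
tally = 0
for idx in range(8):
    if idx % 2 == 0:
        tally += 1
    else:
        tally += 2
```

Let's trace through this code step by step.

Initialize: tally = 0
Entering loop: for idx in range(8):

After execution: tally = 12
12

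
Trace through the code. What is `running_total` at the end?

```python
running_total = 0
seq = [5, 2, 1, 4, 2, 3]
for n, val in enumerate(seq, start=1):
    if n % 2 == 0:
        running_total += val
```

Let's trace through this code step by step.

Initialize: running_total = 0
Initialize: seq = [5, 2, 1, 4, 2, 3]
Entering loop: for n, val in enumerate(seq, start=1):

After execution: running_total = 9
9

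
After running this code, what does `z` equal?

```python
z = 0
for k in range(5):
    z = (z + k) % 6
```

Let's trace through this code step by step.

Initialize: z = 0
Entering loop: for k in range(5):

After execution: z = 4
4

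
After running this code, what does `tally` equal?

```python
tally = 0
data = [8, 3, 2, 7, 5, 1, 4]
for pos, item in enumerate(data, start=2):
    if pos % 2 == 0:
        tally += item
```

Let's trace through this code step by step.

Initialize: tally = 0
Initialize: data = [8, 3, 2, 7, 5, 1, 4]
Entering loop: for pos, item in enumerate(data, start=2):

After execution: tally = 19
19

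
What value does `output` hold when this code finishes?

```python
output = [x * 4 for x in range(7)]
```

Let's trace through this code step by step.

Initialize: output = [x * 4 for x in range(7)]

After execution: output = [0, 4, 8, 12, 16, 20, 24]
[0, 4, 8, 12, 16, 20, 24]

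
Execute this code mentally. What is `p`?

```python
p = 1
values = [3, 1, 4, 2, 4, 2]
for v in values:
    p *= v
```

Let's trace through this code step by step.

Initialize: p = 1
Initialize: values = [3, 1, 4, 2, 4, 2]
Entering loop: for v in values:

After execution: p = 192
192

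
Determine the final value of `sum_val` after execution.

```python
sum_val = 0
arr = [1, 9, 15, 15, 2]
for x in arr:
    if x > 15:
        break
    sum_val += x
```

Let's trace through this code step by step.

Initialize: sum_val = 0
Initialize: arr = [1, 9, 15, 15, 2]
Entering loop: for x in arr:

After execution: sum_val = 42
42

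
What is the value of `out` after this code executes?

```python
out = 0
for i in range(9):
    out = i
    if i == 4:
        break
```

Let's trace through this code step by step.

Initialize: out = 0
Entering loop: for i in range(9):

After execution: out = 4
4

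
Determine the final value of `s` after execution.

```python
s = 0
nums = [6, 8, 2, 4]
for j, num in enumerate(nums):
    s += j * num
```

Let's trace through this code step by step.

Initialize: s = 0
Initialize: nums = [6, 8, 2, 4]
Entering loop: for j, num in enumerate(nums):

After execution: s = 24
24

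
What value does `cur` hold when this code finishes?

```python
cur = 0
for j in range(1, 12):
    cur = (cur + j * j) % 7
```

Let's trace through this code step by step.

Initialize: cur = 0
Entering loop: for j in range(1, 12):

After execution: cur = 2
2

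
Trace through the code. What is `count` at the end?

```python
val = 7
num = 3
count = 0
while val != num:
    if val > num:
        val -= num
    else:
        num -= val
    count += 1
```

Let's trace through this code step by step.

Initialize: val = 7
Initialize: num = 3
Initialize: count = 0
Entering loop: while val != num:

After execution: count = 4
4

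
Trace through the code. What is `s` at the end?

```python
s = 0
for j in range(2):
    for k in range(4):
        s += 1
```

Let's trace through this code step by step.

Initialize: s = 0
Entering loop: for j in range(2):

After execution: s = 8
8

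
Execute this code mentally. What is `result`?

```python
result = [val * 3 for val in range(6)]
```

Let's trace through this code step by step.

Initialize: result = [val * 3 for val in range(6)]

After execution: result = [0, 3, 6, 9, 12, 15]
[0, 3, 6, 9, 12, 15]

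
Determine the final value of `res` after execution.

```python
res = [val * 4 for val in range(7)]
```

Let's trace through this code step by step.

Initialize: res = [val * 4 for val in range(7)]

After execution: res = [0, 4, 8, 12, 16, 20, 24]
[0, 4, 8, 12, 16, 20, 24]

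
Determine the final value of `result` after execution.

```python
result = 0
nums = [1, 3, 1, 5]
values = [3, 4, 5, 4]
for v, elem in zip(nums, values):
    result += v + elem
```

Let's trace through this code step by step.

Initialize: result = 0
Initialize: nums = [1, 3, 1, 5]
Initialize: values = [3, 4, 5, 4]
Entering loop: for v, elem in zip(nums, values):

After execution: result = 26
26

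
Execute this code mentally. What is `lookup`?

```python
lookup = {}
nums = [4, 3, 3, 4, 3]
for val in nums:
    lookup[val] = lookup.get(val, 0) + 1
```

Let's trace through this code step by step.

Initialize: lookup = {}
Initialize: nums = [4, 3, 3, 4, 3]
Entering loop: for val in nums:

After execution: lookup = {4: 2, 3: 3}
{4: 2, 3: 3}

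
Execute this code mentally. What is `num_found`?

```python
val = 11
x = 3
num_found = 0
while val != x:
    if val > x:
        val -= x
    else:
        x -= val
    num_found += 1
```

Let's trace through this code step by step.

Initialize: val = 11
Initialize: x = 3
Initialize: num_found = 0
Entering loop: while val != x:

After execution: num_found = 5
5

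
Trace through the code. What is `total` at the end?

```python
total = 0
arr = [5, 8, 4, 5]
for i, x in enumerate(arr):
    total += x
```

Let's trace through this code step by step.

Initialize: total = 0
Initialize: arr = [5, 8, 4, 5]
Entering loop: for i, x in enumerate(arr):

After execution: total = 22
22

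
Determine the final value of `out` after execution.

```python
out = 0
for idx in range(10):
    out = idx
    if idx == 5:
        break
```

Let's trace through this code step by step.

Initialize: out = 0
Entering loop: for idx in range(10):

After execution: out = 5
5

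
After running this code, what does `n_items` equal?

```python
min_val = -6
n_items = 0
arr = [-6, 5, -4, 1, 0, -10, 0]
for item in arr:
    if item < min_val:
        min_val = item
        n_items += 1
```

Let's trace through this code step by step.

Initialize: min_val = -6
Initialize: n_items = 0
Initialize: arr = [-6, 5, -4, 1, 0, -10, 0]
Entering loop: for item in arr:

After execution: n_items = 1
1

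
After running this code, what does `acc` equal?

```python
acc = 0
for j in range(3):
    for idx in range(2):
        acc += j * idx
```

Let's trace through this code step by step.

Initialize: acc = 0
Entering loop: for j in range(3):

After execution: acc = 3
3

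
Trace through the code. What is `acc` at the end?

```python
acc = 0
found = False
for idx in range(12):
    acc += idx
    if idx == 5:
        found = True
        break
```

Let's trace through this code step by step.

Initialize: acc = 0
Initialize: found = False
Entering loop: for idx in range(12):

After execution: acc = 15
15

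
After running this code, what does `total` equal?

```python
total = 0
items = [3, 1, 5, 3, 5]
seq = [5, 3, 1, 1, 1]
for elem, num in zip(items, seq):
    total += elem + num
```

Let's trace through this code step by step.

Initialize: total = 0
Initialize: items = [3, 1, 5, 3, 5]
Initialize: seq = [5, 3, 1, 1, 1]
Entering loop: for elem, num in zip(items, seq):

After execution: total = 28
28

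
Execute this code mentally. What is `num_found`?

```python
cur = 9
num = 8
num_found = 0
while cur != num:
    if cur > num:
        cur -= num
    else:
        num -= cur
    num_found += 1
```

Let's trace through this code step by step.

Initialize: cur = 9
Initialize: num = 8
Initialize: num_found = 0
Entering loop: while cur != num:

After execution: num_found = 8
8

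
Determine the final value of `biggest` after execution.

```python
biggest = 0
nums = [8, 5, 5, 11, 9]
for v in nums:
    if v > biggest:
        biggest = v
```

Let's trace through this code step by step.

Initialize: biggest = 0
Initialize: nums = [8, 5, 5, 11, 9]
Entering loop: for v in nums:

After execution: biggest = 11
11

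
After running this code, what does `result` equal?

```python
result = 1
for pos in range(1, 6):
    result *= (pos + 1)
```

Let's trace through this code step by step.

Initialize: result = 1
Entering loop: for pos in range(1, 6):

After execution: result = 720
720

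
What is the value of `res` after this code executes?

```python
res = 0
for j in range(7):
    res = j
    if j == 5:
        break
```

Let's trace through this code step by step.

Initialize: res = 0
Entering loop: for j in range(7):

After execution: res = 5
5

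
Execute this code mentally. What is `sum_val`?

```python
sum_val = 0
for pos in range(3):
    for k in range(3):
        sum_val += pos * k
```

Let's trace through this code step by step.

Initialize: sum_val = 0
Entering loop: for pos in range(3):

After execution: sum_val = 9
9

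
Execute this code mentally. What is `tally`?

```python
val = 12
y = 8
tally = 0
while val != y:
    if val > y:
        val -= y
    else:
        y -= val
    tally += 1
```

Let's trace through this code step by step.

Initialize: val = 12
Initialize: y = 8
Initialize: tally = 0
Entering loop: while val != y:

After execution: tally = 2
2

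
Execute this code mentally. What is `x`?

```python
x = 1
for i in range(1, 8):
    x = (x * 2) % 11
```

Let's trace through this code step by step.

Initialize: x = 1
Entering loop: for i in range(1, 8):

After execution: x = 7
7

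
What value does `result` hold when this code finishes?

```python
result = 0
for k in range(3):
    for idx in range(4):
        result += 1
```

Let's trace through this code step by step.

Initialize: result = 0
Entering loop: for k in range(3):

After execution: result = 12
12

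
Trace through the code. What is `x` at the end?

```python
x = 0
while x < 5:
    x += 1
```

Let's trace through this code step by step.

Initialize: x = 0
Entering loop: while x < 5:

After execution: x = 5
5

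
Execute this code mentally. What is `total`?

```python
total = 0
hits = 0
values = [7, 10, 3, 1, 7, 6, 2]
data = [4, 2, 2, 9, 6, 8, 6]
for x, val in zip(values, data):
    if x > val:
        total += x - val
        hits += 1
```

Let's trace through this code step by step.

Initialize: total = 0
Initialize: hits = 0
Initialize: values = [7, 10, 3, 1, 7, 6, 2]
Initialize: data = [4, 2, 2, 9, 6, 8, 6]
Entering loop: for x, val in zip(values, data):

After execution: total = 13
13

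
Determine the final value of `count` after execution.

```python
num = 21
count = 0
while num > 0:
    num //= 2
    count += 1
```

Let's trace through this code step by step.

Initialize: num = 21
Initialize: count = 0
Entering loop: while num > 0:

After execution: count = 5
5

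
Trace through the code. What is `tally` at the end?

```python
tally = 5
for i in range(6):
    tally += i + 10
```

Let's trace through this code step by step.

Initialize: tally = 5
Entering loop: for i in range(6):

After execution: tally = 80
80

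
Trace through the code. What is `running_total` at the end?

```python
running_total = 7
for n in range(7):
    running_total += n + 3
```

Let's trace through this code step by step.

Initialize: running_total = 7
Entering loop: for n in range(7):

After execution: running_total = 49
49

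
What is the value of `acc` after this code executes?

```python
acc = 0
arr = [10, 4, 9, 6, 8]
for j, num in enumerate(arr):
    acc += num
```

Let's trace through this code step by step.

Initialize: acc = 0
Initialize: arr = [10, 4, 9, 6, 8]
Entering loop: for j, num in enumerate(arr):

After execution: acc = 37
37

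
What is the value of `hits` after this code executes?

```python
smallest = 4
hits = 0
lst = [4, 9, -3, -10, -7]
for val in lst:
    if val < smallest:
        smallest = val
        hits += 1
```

Let's trace through this code step by step.

Initialize: smallest = 4
Initialize: hits = 0
Initialize: lst = [4, 9, -3, -10, -7]
Entering loop: for val in lst:

After execution: hits = 2
2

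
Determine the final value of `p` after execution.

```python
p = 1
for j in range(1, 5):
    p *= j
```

Let's trace through this code step by step.

Initialize: p = 1
Entering loop: for j in range(1, 5):

After execution: p = 24
24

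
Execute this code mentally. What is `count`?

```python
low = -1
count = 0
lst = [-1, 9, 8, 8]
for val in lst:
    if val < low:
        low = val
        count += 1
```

Let's trace through this code step by step.

Initialize: low = -1
Initialize: count = 0
Initialize: lst = [-1, 9, 8, 8]
Entering loop: for val in lst:

After execution: count = 0
0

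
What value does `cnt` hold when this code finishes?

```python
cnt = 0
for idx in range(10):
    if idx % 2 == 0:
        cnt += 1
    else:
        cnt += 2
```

Let's trace through this code step by step.

Initialize: cnt = 0
Entering loop: for idx in range(10):

After execution: cnt = 15
15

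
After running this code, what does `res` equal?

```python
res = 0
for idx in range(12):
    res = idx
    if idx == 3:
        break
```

Let's trace through this code step by step.

Initialize: res = 0
Entering loop: for idx in range(12):

After execution: res = 3
3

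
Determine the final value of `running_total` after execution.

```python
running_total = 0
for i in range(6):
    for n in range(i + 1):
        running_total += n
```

Let's trace through this code step by step.

Initialize: running_total = 0
Entering loop: for i in range(6):

After execution: running_total = 35
35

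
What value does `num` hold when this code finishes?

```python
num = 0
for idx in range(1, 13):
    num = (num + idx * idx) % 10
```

Let's trace through this code step by step.

Initialize: num = 0
Entering loop: for idx in range(1, 13):

After execution: num = 0
0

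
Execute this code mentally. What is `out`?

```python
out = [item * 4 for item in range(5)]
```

Let's trace through this code step by step.

Initialize: out = [item * 4 for item in range(5)]

After execution: out = [0, 4, 8, 12, 16]
[0, 4, 8, 12, 16]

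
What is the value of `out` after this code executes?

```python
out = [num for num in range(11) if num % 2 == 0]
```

Let's trace through this code step by step.

Initialize: out = [num for num in range(11) if num % 2 == 0]

After execution: out = [0, 2, 4, 6, 8, 10]
[0, 2, 4, 6, 8, 10]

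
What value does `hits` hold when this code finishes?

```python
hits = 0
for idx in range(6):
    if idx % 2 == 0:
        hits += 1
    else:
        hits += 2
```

Let's trace through this code step by step.

Initialize: hits = 0
Entering loop: for idx in range(6):

After execution: hits = 9
9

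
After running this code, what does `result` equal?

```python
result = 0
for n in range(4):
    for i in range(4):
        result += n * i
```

Let's trace through this code step by step.

Initialize: result = 0
Entering loop: for n in range(4):

After execution: result = 36
36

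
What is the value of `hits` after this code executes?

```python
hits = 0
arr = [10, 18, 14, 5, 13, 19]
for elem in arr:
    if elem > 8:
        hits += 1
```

Let's trace through this code step by step.

Initialize: hits = 0
Initialize: arr = [10, 18, 14, 5, 13, 19]
Entering loop: for elem in arr:

After execution: hits = 5
5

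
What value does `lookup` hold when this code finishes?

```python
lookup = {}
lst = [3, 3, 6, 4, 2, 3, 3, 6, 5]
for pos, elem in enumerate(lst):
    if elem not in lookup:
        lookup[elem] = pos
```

Let's trace through this code step by step.

Initialize: lookup = {}
Initialize: lst = [3, 3, 6, 4, 2, 3, 3, 6, 5]
Entering loop: for pos, elem in enumerate(lst):

After execution: lookup = {3: 0, 6: 2, 4: 3, 2: 4, 5: 8}
{3: 0, 6: 2, 4: 3, 2: 4, 5: 8}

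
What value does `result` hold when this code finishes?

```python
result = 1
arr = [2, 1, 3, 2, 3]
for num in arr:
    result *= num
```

Let's trace through this code step by step.

Initialize: result = 1
Initialize: arr = [2, 1, 3, 2, 3]
Entering loop: for num in arr:

After execution: result = 36
36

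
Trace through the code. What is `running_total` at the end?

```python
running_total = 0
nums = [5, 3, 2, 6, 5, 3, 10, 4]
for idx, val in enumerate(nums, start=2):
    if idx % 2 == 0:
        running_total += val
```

Let's trace through this code step by step.

Initialize: running_total = 0
Initialize: nums = [5, 3, 2, 6, 5, 3, 10, 4]
Entering loop: for idx, val in enumerate(nums, start=2):

After execution: running_total = 22
22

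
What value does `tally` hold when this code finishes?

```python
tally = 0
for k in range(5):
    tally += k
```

Let's trace through this code step by step.

Initialize: tally = 0
Entering loop: for k in range(5):

After execution: tally = 10
10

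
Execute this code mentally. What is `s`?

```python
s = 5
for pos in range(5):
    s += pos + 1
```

Let's trace through this code step by step.

Initialize: s = 5
Entering loop: for pos in range(5):

After execution: s = 20
20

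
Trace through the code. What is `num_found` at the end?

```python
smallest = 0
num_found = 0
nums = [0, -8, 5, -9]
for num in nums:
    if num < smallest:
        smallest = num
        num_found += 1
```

Let's trace through this code step by step.

Initialize: smallest = 0
Initialize: num_found = 0
Initialize: nums = [0, -8, 5, -9]
Entering loop: for num in nums:

After execution: num_found = 2
2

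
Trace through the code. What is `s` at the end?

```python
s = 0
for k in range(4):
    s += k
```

Let's trace through this code step by step.

Initialize: s = 0
Entering loop: for k in range(4):

After execution: s = 6
6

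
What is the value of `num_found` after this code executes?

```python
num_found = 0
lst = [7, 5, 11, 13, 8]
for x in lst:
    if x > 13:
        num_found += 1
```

Let's trace through this code step by step.

Initialize: num_found = 0
Initialize: lst = [7, 5, 11, 13, 8]
Entering loop: for x in lst:

After execution: num_found = 0
0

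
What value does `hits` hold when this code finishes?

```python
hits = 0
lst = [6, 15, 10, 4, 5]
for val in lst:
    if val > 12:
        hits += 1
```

Let's trace through this code step by step.

Initialize: hits = 0
Initialize: lst = [6, 15, 10, 4, 5]
Entering loop: for val in lst:

After execution: hits = 1
1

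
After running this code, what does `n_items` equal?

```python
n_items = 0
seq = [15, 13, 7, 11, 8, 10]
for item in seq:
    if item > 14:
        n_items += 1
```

Let's trace through this code step by step.

Initialize: n_items = 0
Initialize: seq = [15, 13, 7, 11, 8, 10]
Entering loop: for item in seq:

After execution: n_items = 1
1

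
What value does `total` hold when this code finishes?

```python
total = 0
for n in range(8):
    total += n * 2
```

Let's trace through this code step by step.

Initialize: total = 0
Entering loop: for n in range(8):

After execution: total = 56
56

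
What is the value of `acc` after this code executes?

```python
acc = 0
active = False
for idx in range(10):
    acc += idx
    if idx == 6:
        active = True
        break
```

Let's trace through this code step by step.

Initialize: acc = 0
Initialize: active = False
Entering loop: for idx in range(10):

After execution: acc = 21
21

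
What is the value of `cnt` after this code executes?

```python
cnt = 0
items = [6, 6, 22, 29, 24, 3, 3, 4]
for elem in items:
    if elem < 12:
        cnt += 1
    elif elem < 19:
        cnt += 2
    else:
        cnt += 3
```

Let's trace through this code step by step.

Initialize: cnt = 0
Initialize: items = [6, 6, 22, 29, 24, 3, 3, 4]
Entering loop: for elem in items:

After execution: cnt = 14
14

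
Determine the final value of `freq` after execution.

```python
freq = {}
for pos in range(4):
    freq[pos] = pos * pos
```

Let's trace through this code step by step.

Initialize: freq = {}
Entering loop: for pos in range(4):

After execution: freq = {0: 0, 1: 1, 2: 4, 3: 9}
{0: 0, 1: 1, 2: 4, 3: 9}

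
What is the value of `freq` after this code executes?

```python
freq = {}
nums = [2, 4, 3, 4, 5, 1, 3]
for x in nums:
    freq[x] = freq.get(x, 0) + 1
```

Let's trace through this code step by step.

Initialize: freq = {}
Initialize: nums = [2, 4, 3, 4, 5, 1, 3]
Entering loop: for x in nums:

After execution: freq = {2: 1, 4: 2, 3: 2, 5: 1, 1: 1}
{2: 1, 4: 2, 3: 2, 5: 1, 1: 1}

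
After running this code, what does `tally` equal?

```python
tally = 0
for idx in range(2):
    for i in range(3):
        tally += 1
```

Let's trace through this code step by step.

Initialize: tally = 0
Entering loop: for idx in range(2):

After execution: tally = 6
6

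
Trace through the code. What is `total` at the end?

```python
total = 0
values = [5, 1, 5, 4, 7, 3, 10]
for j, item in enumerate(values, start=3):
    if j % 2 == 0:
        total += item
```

Let's trace through this code step by step.

Initialize: total = 0
Initialize: values = [5, 1, 5, 4, 7, 3, 10]
Entering loop: for j, item in enumerate(values, start=3):

After execution: total = 8
8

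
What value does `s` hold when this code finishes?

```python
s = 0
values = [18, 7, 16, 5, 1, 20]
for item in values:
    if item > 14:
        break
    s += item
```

Let's trace through this code step by step.

Initialize: s = 0
Initialize: values = [18, 7, 16, 5, 1, 20]
Entering loop: for item in values:

After execution: s = 0
0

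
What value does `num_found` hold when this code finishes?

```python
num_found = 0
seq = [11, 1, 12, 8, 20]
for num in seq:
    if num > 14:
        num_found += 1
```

Let's trace through this code step by step.

Initialize: num_found = 0
Initialize: seq = [11, 1, 12, 8, 20]
Entering loop: for num in seq:

After execution: num_found = 1
1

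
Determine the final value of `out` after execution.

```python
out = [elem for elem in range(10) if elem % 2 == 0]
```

Let's trace through this code step by step.

Initialize: out = [elem for elem in range(10) if elem % 2 == 0]

After execution: out = [0, 2, 4, 6, 8]
[0, 2, 4, 6, 8]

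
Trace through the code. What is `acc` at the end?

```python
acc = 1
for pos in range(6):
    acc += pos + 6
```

Let's trace through this code step by step.

Initialize: acc = 1
Entering loop: for pos in range(6):

After execution: acc = 52
52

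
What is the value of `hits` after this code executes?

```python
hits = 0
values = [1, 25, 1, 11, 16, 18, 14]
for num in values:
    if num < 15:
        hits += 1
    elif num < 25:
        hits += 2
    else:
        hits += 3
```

Let's trace through this code step by step.

Initialize: hits = 0
Initialize: values = [1, 25, 1, 11, 16, 18, 14]
Entering loop: for num in values:

After execution: hits = 11
11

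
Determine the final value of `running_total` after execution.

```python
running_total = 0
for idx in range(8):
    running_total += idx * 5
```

Let's trace through this code step by step.

Initialize: running_total = 0
Entering loop: for idx in range(8):

After execution: running_total = 140
140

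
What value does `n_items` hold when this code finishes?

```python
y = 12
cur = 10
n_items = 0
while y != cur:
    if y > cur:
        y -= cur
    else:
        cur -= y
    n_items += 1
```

Let's trace through this code step by step.

Initialize: y = 12
Initialize: cur = 10
Initialize: n_items = 0
Entering loop: while y != cur:

After execution: n_items = 5
5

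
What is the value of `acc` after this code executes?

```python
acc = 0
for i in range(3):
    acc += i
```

Let's trace through this code step by step.

Initialize: acc = 0
Entering loop: for i in range(3):

After execution: acc = 3
3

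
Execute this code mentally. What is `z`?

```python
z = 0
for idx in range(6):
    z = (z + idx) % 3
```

Let's trace through this code step by step.

Initialize: z = 0
Entering loop: for idx in range(6):

After execution: z = 0
0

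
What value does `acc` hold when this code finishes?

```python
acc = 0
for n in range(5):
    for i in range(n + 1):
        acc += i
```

Let's trace through this code step by step.

Initialize: acc = 0
Entering loop: for n in range(5):

After execution: acc = 20
20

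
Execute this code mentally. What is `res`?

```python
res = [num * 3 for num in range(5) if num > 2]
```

Let's trace through this code step by step.

Initialize: res = [num * 3 for num in range(5) if num > 2]

After execution: res = [9, 12]
[9, 12]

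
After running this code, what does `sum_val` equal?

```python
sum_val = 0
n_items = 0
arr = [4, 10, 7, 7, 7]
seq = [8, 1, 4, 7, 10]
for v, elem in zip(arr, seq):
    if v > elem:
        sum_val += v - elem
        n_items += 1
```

Let's trace through this code step by step.

Initialize: sum_val = 0
Initialize: n_items = 0
Initialize: arr = [4, 10, 7, 7, 7]
Initialize: seq = [8, 1, 4, 7, 10]
Entering loop: for v, elem in zip(arr, seq):

After execution: sum_val = 12
12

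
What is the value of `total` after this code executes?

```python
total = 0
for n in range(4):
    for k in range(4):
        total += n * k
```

Let's trace through this code step by step.

Initialize: total = 0
Entering loop: for n in range(4):

After execution: total = 36
36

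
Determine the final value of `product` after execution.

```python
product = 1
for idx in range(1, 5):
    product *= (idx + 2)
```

Let's trace through this code step by step.

Initialize: product = 1
Entering loop: for idx in range(1, 5):

After execution: product = 360
360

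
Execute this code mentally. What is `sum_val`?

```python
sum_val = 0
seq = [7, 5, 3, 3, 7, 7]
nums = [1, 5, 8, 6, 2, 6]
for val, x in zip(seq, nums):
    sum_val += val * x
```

Let's trace through this code step by step.

Initialize: sum_val = 0
Initialize: seq = [7, 5, 3, 3, 7, 7]
Initialize: nums = [1, 5, 8, 6, 2, 6]
Entering loop: for val, x in zip(seq, nums):

After execution: sum_val = 130
130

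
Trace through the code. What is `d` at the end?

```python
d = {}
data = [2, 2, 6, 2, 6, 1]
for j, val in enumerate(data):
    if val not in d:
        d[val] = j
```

Let's trace through this code step by step.

Initialize: d = {}
Initialize: data = [2, 2, 6, 2, 6, 1]
Entering loop: for j, val in enumerate(data):

After execution: d = {2: 0, 6: 2, 1: 5}
{2: 0, 6: 2, 1: 5}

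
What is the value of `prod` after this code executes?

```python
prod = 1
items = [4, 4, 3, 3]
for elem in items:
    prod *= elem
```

Let's trace through this code step by step.

Initialize: prod = 1
Initialize: items = [4, 4, 3, 3]
Entering loop: for elem in items:

After execution: prod = 144
144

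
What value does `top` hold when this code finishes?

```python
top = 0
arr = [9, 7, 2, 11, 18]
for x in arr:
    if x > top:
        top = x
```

Let's trace through this code step by step.

Initialize: top = 0
Initialize: arr = [9, 7, 2, 11, 18]
Entering loop: for x in arr:

After execution: top = 18
18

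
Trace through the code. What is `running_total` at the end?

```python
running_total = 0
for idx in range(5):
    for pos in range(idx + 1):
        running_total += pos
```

Let's trace through this code step by step.

Initialize: running_total = 0
Entering loop: for idx in range(5):

After execution: running_total = 20
20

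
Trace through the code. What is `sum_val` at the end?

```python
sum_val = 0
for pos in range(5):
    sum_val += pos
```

Let's trace through this code step by step.

Initialize: sum_val = 0
Entering loop: for pos in range(5):

After execution: sum_val = 10
10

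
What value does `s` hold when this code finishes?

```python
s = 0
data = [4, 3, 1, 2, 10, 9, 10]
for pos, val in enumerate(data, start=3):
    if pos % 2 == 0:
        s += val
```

Let's trace through this code step by step.

Initialize: s = 0
Initialize: data = [4, 3, 1, 2, 10, 9, 10]
Entering loop: for pos, val in enumerate(data, start=3):

After execution: s = 14
14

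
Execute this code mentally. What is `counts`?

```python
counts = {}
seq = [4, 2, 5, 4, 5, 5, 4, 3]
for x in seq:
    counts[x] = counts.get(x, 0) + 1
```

Let's trace through this code step by step.

Initialize: counts = {}
Initialize: seq = [4, 2, 5, 4, 5, 5, 4, 3]
Entering loop: for x in seq:

After execution: counts = {4: 3, 2: 1, 5: 3, 3: 1}
{4: 3, 2: 1, 5: 3, 3: 1}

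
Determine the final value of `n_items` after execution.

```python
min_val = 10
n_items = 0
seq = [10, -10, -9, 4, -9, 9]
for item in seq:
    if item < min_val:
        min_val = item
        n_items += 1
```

Let's trace through this code step by step.

Initialize: min_val = 10
Initialize: n_items = 0
Initialize: seq = [10, -10, -9, 4, -9, 9]
Entering loop: for item in seq:

After execution: n_items = 1
1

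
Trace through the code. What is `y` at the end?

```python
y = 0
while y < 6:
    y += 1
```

Let's trace through this code step by step.

Initialize: y = 0
Entering loop: while y < 6:

After execution: y = 6
6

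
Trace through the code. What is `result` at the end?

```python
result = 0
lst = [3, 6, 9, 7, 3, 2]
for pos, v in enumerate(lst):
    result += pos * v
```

Let's trace through this code step by step.

Initialize: result = 0
Initialize: lst = [3, 6, 9, 7, 3, 2]
Entering loop: for pos, v in enumerate(lst):

After execution: result = 67
67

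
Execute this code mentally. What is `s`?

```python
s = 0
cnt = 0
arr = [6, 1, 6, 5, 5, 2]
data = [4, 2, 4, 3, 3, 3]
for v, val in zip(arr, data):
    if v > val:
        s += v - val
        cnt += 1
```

Let's trace through this code step by step.

Initialize: s = 0
Initialize: cnt = 0
Initialize: arr = [6, 1, 6, 5, 5, 2]
Initialize: data = [4, 2, 4, 3, 3, 3]
Entering loop: for v, val in zip(arr, data):

After execution: s = 8
8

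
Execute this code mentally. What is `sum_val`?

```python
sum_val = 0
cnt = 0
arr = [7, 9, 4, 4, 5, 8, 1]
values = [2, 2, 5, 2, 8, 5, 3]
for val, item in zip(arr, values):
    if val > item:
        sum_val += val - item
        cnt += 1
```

Let's trace through this code step by step.

Initialize: sum_val = 0
Initialize: cnt = 0
Initialize: arr = [7, 9, 4, 4, 5, 8, 1]
Initialize: values = [2, 2, 5, 2, 8, 5, 3]
Entering loop: for val, item in zip(arr, values):

After execution: sum_val = 17
17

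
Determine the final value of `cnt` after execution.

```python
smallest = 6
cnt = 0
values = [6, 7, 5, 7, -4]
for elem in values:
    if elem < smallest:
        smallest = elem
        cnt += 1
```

Let's trace through this code step by step.

Initialize: smallest = 6
Initialize: cnt = 0
Initialize: values = [6, 7, 5, 7, -4]
Entering loop: for elem in values:

After execution: cnt = 2
2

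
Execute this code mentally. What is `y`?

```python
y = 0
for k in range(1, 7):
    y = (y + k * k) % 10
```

Let's trace through this code step by step.

Initialize: y = 0
Entering loop: for k in range(1, 7):

After execution: y = 1
1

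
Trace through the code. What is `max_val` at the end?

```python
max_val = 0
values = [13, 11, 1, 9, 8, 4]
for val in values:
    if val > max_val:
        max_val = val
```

Let's trace through this code step by step.

Initialize: max_val = 0
Initialize: values = [13, 11, 1, 9, 8, 4]
Entering loop: for val in values:

After execution: max_val = 13
13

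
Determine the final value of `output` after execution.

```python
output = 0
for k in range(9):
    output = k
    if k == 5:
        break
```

Let's trace through this code step by step.

Initialize: output = 0
Entering loop: for k in range(9):

After execution: output = 5
5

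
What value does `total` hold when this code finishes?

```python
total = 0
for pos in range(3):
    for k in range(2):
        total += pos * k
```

Let's trace through this code step by step.

Initialize: total = 0
Entering loop: for pos in range(3):

After execution: total = 3
3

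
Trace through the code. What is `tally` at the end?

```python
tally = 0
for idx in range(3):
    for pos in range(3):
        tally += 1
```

Let's trace through this code step by step.

Initialize: tally = 0
Entering loop: for idx in range(3):

After execution: tally = 9
9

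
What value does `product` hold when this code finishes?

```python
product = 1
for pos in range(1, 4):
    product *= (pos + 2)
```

Let's trace through this code step by step.

Initialize: product = 1
Entering loop: for pos in range(1, 4):

After execution: product = 60
60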